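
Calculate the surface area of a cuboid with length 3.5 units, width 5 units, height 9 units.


Shape: rectangular prism
l = 3.5 units, w = 5 units, h = 9 units
Formula: SA = 2(lw + lh + wh)
lw = 17.5, lh = 31.5, wh = 45
lw + lh + wh = 94
SA = 2 * 94
SA = 188
188 units^2


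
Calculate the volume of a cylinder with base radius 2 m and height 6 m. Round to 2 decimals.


Shape: cylinder
Radius r = 2 m, Height h = 6 m
Formula: V = pi * r^2 * h
r^2 = 4
V = pi * 4 * 6
V = 24 * pi
V = 75.4
75.4 m^3


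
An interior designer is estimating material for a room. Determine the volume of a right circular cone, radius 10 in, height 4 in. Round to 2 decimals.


Shape: cone
Radius r = 10 in, Height h = 4 in
Formula: V = (1/3) * pi * r^2 * h
r^2 = 100
pi * r^2 * h = pi * 100 * 4 = 400 * pi
V = 400 * pi / 3
V = 418.88
418.88 in^3


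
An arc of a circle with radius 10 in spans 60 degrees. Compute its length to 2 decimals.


Shape: circular arc
Radius r = 10 in, Angle = 60 degrees
Formula: L = (angle/360) * 2 * pi * r
2 * pi * r = 20 * pi
L = (60/360) * 20 * pi
L = 3.333333 * pi
L = 10.47
10.47 in


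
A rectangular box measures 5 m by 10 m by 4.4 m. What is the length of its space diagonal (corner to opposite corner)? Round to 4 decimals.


Shape: rectangular box (space diagonal)
l = 5 m, w = 10 m, h = 4.4 m
Visualize: the diagonal of the base, then a right triangle with that diagonal and the height.
Formula: d = sqrt(l^2 + w^2 + h^2)
l^2 + w^2 + h^2 = 25 + 100 + 19.36 = 144.36
d = sqrt(144.36)
d = 12.015
12.015 m


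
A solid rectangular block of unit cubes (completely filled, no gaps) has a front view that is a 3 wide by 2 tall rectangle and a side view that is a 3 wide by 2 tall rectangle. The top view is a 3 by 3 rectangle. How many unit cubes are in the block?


Orthographic views of a solid rectangular block:
Front view 3 x 2 -> length = 3, height = 2
Side view 3 x 2 -> width = 3, height = 2 (consistent)
Top view 3 x 3 -> confirms length = 3, width = 3
The block is 3 x 3 x 2.
Total unit cubes = 3 * 3 * 2 = 18
18 unit cubes


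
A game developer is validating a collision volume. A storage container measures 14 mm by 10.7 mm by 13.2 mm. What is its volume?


Shape: rectangular prism
l = 14 mm, w = 10.7 mm, h = 13.2 mm
Formula: V = l * w * h
V = 14 * 10.7 * 13.2
V = 149.8 * 13.2
V = 1977.36
1977.36 mm^3


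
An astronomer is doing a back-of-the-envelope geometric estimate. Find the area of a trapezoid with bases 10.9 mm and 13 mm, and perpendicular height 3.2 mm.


Shape: trapezoid
Parallel sides a = 10.9 mm, b = 13 mm; Height h = 3.2 mm
Formula: A = (a + b) * h / 2
a + b = 10.9 + 13 = 23.9
A = 23.9 * 3.2 / 2
A = 76.48 / 2
A = 38.24
38.24 mm^2


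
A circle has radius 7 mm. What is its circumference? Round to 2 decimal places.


Shape: circle
Radius r = 7 mm
Formula: C = 2 * pi * r
C = 2 * pi * 7
C = 14 * pi
C = 43.98
43.98 mm


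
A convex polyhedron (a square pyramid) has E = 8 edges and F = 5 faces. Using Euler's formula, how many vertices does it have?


Polyhedron: square pyramid
Euler's formula for convex polyhedra: V - E + F = 2
Given: E = 8 edges and F = 5 faces
Solve for V:
V = 2 + E - F = 2 + 8 - 5 = 5
5 vertices


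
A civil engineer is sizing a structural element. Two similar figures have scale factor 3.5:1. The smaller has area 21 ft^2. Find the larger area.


Linear scale factor k = 3.5
Original area = 21 ft^2
Rule: under a linear scaling by k, areas scale by k^2.
k^2 = 3.5^2 = 12.25
New area = 21 * 12.25
New area = 257.25
257.25 ft^2


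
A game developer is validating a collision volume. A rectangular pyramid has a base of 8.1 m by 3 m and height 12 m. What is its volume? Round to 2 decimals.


Shape: rectangular pyramid
Base: 8.1 m x 3 m, Height h = 12 m
Formula: V = (1/3) * base_area * h
base_area = 8.1 * 3 = 24.3
base_area * h = 24.3 * 12 = 291.6
V = 291.6 / 3
V = 97.2
97.2 m^3


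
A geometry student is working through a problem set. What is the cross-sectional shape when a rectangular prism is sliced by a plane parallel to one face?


Solid: rectangular prism
Cutting plane: parallel to one face
Visualize the intersection of the plane with the solid's surface.
The boundary of the cut region is a rectangle.
rectangle


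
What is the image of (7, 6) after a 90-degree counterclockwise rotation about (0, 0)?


Transformation: rotation about the origin
Original point: (7, 6)
Rule for 90 deg counterclockwise: (x, y) -> (-y, x)
Apply: (7, 6) -> (-6, 7)
(-6, 7)


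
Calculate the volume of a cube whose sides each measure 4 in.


Shape: cube
Side s = 4 in
Formula: V = s^3
V = 4 * 4 * 4
V = 16 * 4
V = 64
64 in^3


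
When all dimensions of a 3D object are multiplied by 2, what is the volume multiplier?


Linear scale factor k = 2
Rule: under a linear scaling by k, volumes scale by k^3.
k^3 = 2 * 2 * 2
k^3 = 4 * 2
k^3 = 8
Volume scales by a factor of 8.
8 (dimensionless)


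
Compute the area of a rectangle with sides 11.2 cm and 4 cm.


Shape: rectangle
Length l = 11.2 cm, Width w = 4 cm
Formula: A = l * w
A = 11.2 * 4
A = 44.8
44.8 cm^2


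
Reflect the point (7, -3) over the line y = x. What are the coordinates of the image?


Transformation: reflection
Original point: (7, -3)
Rule for reflection over y = x: (x, y) -> (y, x)
Apply: (7, -3) -> (-3, 7)
(-3, 7)


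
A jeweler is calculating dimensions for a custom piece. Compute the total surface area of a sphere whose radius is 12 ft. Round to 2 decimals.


Shape: sphere
Radius r = 12 ft
Formula: SA = 4 * pi * r^2
r^2 = 144
SA = 4 * pi * 144
SA = 576 * pi
SA = 1809.56
1809.56 ft^2


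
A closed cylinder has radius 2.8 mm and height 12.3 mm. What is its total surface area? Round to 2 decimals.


Shape: closed cylinder
Radius r = 2.8 mm, Height h = 12.3 mm
Formula: SA = 2*pi*r^2 + 2*pi*r*h = 2*pi*r*(r + h)
r + h = 15.1
2 * r * (r + h) = 2 * 2.8 * 15.1 = 84.56
SA = 84.56 * pi
SA = 265.65
265.65 mm^2


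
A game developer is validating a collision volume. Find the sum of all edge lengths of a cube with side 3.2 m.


Shape: cube
Side s = 3.2 m
A cube has 12 edges, all equal.
Formula: total edge length = 12 * s
Total = 12 * 3.2
Total = 38.4
38.4 m


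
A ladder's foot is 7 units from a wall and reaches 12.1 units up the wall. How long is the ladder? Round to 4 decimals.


Shape: right triangle
Legs a = 7 units, b = 12.1 units
Formula: c = sqrt(a^2 + b^2)
a^2 = 49, b^2 = 146.41
a^2 + b^2 = 195.41
c = sqrt(195.41)
c = 13.9789
13.9789 units


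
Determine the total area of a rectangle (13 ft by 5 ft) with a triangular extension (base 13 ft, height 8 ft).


Composite shape: rectangle + triangle
Rectangle area = 13 * 5 = 65
Triangle area = 0.5 * 13 * 8 = 52
Total = 65 + 52
Total = 117
117 ft^2


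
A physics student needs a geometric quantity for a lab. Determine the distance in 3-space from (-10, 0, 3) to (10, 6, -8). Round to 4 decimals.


3D distance between two points
P1 = (-10, 0, 3), P2 = (10, 6, -8)
Formula: d = sqrt((x2-x1)^2 + (y2-y1)^2 + (z2-z1)^2)
dx = 10 - -10 = 20
dy = 6 - 0 = 6
dz = -8 - 3 = -11
dx^2 + dy^2 + dz^2 = 400 + 36 + 121 = 557
d = sqrt(557)
d = 23.6008
23.6008 units


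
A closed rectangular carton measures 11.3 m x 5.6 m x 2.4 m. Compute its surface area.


Shape: rectangular prism
l = 11.3 m, w = 5.6 m, h = 2.4 m
Formula: SA = 2(lw + lh + wh)
lw = 63.28, lh = 27.12, wh = 13.44
lw + lh + wh = 103.84
SA = 2 * 103.84
SA = 207.68
207.68 m^2


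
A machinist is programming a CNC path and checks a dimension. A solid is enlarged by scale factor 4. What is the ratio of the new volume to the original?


Linear scale factor k = 4
Rule: under a linear scaling by k, volumes scale by k^3.
k^3 = 4 * 4 * 4
k^3 = 16 * 4
k^3 = 64
Volume scales by a factor of 64.
64 (dimensionless)


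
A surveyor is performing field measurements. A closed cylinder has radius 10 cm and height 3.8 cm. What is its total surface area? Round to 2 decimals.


Shape: closed cylinder
Radius r = 10 cm, Height h = 3.8 cm
Formula: SA = 2*pi*r^2 + 2*pi*r*h = 2*pi*r*(r + h)
r + h = 13.8
2 * r * (r + h) = 2 * 10 * 13.8 = 276
SA = 276 * pi
SA = 867.08
867.08 cm^2


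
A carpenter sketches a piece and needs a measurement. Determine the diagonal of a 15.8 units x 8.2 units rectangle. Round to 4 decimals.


Shape: rectangle (diagonal via Pythagoras)
Sides: 15.8 units and 8.2 units
Formula: d = sqrt(l^2 + w^2)
l^2 = 249.64, w^2 = 67.24
l^2 + w^2 = 316.88
d = sqrt(316.88)
d = 17.8011
17.8011 units


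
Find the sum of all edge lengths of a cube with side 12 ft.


Shape: cube
Side s = 12 ft
A cube has 12 edges, all equal.
Formula: total edge length = 12 * s
Total = 12 * 12
Total = 144
144 ft


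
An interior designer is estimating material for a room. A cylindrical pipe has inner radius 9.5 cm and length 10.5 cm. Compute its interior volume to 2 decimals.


Shape: cylinder
Radius r = 9.5 cm, Height h = 10.5 cm
Formula: V = pi * r^2 * h
r^2 = 90.25
V = pi * 90.25 * 10.5
V = 947.625 * pi
V = 2977.05
2977.05 cm^3


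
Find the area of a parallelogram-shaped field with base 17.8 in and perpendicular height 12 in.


Shape: parallelogram
Base b = 17.8 in, Height h = 12 in
Formula: A = b * h
A = 17.8 * 12
A = 213.6
213.6 in^2


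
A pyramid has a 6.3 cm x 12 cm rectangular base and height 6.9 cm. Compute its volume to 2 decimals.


Shape: rectangular pyramid
Base: 6.3 cm x 12 cm, Height h = 6.9 cm
Formula: V = (1/3) * base_area * h
base_area = 6.3 * 12 = 75.6
base_area * h = 75.6 * 6.9 = 521.64
V = 521.64 / 3
V = 173.88
173.88 cm^3


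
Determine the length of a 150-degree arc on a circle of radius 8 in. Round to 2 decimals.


Shape: circular arc
Radius r = 8 in, Angle = 150 degrees
Formula: L = (angle/360) * 2 * pi * r
2 * pi * r = 16 * pi
L = (150/360) * 16 * pi
L = 6.666667 * pi
L = 20.94
20.94 in


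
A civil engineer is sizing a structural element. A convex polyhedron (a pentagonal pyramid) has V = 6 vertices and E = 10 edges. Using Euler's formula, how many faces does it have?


Polyhedron: pentagonal pyramid
Euler's formula for convex polyhedra: V - E + F = 2
Given: V = 6 vertices and E = 10 edges
Solve for F:
F = 2 + E - V = 2 + 10 - 6 = 6
6 faces


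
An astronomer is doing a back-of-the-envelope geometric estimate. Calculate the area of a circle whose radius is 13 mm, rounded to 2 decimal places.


Shape: circle
Radius r = 13 mm
Formula: A = pi * r^2
r^2 = 13^2 = 169
A = pi * 169
A = 530.93
530.93 mm^2


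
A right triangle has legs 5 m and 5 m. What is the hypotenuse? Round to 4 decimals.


Shape: right triangle
Legs a = 5 m, b = 5 m
Formula: c = sqrt(a^2 + b^2)
a^2 = 25, b^2 = 25
a^2 + b^2 = 50
c = sqrt(50)
c = 7.0711
7.0711 m


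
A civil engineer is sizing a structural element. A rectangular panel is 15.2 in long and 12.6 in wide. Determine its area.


Shape: rectangle
Length l = 15.2 in, Width w = 12.6 in
Formula: A = l * w
A = 15.2 * 12.6
A = 191.52
191.52 in^2


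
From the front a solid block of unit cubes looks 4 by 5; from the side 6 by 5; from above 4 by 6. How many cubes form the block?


Orthographic views of a solid rectangular block:
Front view 4 x 5 -> length = 4, height = 5
Side view 6 x 5 -> width = 6, height = 5 (consistent)
Top view 4 x 6 -> confirms length = 4, width = 6
The block is 4 x 6 x 5.
Total unit cubes = 4 * 6 * 5 = 120
120 unit cubes


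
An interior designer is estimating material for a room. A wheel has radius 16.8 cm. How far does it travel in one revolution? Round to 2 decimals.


Shape: circle
Radius r = 16.8 cm
Formula: C = 2 * pi * r
C = 2 * pi * 16.8
C = 33.6 * pi
C = 105.56
105.56 cm


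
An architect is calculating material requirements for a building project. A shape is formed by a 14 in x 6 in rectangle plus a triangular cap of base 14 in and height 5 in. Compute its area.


Composite shape: rectangle + triangle
Rectangle area = 14 * 6 = 84
Triangle area = 0.5 * 14 * 5 = 35
Total = 84 + 35
Total = 119
119 in^2


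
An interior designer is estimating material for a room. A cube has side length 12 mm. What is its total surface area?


Shape: cube
Side s = 12 mm
A cube has 6 square faces.
Formula: SA = 6 * s^2
s^2 = 144
SA = 6 * 144
SA = 864
864 mm^2


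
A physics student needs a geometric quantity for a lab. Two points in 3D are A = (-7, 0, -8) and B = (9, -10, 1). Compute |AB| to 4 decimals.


3D distance between two points
P1 = (-7, 0, -8), P2 = (9, -10, 1)
Formula: d = sqrt((x2-x1)^2 + (y2-y1)^2 + (z2-z1)^2)
dx = 9 - -7 = 16
dy = -10 - 0 = -10
dz = 1 - -8 = 9
dx^2 + dy^2 + dz^2 = 256 + 100 + 81 = 437
d = sqrt(437)
d = 20.9045
20.9045 units


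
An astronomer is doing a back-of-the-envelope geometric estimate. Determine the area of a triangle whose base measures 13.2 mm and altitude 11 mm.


Shape: triangle
Base b = 13.2 mm, Height h = 11 mm
Formula: A = (1/2) * b * h
A = 0.5 * 13.2 * 11
A = 0.5 * 145.2
A = 72.6
72.6 mm^2


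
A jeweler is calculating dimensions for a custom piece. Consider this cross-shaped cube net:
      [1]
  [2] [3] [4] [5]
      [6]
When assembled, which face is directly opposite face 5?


Net: cross layout. Take square 3 as the base (bottom).
Fold the four squares in the horizontal row up around 3: 2 -> left, 4 -> right, 5 wraps to the top.
Fold 1 and 6 up from 3: 1 -> back, 6 -> front.
Opposite pairs are therefore: (1, 6), (2, 4), (3, 5).
Face 5 is opposite face 3.
face 3


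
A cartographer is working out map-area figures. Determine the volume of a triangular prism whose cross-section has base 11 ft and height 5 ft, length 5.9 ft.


Shape: triangular prism
Triangle base = 11 ft, triangle height = 5 ft, prism length L = 5.9 ft
Formula: V = (1/2 * b * h_tri) * L
Cross-section area = 0.5 * 11 * 5 = 27.5
V = 27.5 * 5.9
V = 162.25
162.25 ft^3


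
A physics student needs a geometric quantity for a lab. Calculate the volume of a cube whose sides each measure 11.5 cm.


Shape: cube
Side s = 11.5 cm
Formula: V = s^3
V = 11.5 * 11.5 * 11.5
V = 132.25 * 11.5
V = 1520.875
1520.875 cm^3


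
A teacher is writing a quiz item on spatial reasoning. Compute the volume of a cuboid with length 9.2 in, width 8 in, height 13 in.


Shape: rectangular prism
l = 9.2 in, w = 8 in, h = 13 in
Formula: V = l * w * h
V = 9.2 * 8 * 13
V = 73.6 * 13
V = 956.8
956.8 in^3


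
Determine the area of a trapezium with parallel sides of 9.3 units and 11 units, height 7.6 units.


Shape: trapezoid
Parallel sides a = 9.3 units, b = 11 units; Height h = 7.6 units
Formula: A = (a + b) * h / 2
a + b = 9.3 + 11 = 20.3
A = 20.3 * 7.6 / 2
A = 154.28 / 2
A = 77.14
77.14 units^2


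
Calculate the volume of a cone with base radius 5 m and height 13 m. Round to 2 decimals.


Shape: cone
Radius r = 5 m, Height h = 13 m
Formula: V = (1/3) * pi * r^2 * h
r^2 = 25
pi * r^2 * h = pi * 25 * 13 = 325 * pi
V = 325 * pi / 3
V = 340.34
340.34 m^3


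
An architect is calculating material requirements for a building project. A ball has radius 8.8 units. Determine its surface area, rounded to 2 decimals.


Shape: sphere
Radius r = 8.8 units
Formula: SA = 4 * pi * r^2
r^2 = 77.44
SA = 4 * pi * 77.44
SA = 309.76 * pi
SA = 973.14
973.14 units^2


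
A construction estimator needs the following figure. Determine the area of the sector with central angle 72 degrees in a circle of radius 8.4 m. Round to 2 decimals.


Shape: circular sector
Radius r = 8.4 m, Angle = 72 degrees
Formula: A = (angle/360) * pi * r^2
r^2 = 70.56
Fraction of circle = 72/360
A = (72/360) * pi * 70.56
A = 14.112 * pi
A = 44.33
44.33 m^2


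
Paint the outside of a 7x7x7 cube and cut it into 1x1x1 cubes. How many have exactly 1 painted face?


Large cube: 7 x 7 x 7, cut into unit cubes.
n = 7, so n - 2 = 5
Cubes with 1 painted face lie in the interior of each face.
A cube has 6 faces; each contributes (n - 2)^2 = 25 such cubes.
Count = 6 * 25 = 150
150 unit cubes


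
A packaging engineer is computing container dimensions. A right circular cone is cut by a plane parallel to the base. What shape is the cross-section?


Solid: right circular cone
Cutting plane: parallel to the base
Visualize the intersection of the plane with the solid's surface.
The boundary of the cut region is a circle.
circle


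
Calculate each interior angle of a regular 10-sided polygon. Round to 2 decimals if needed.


Shape: regular decagon (10 sides)
Formula: interior angle = (n - 2) * 180 / n
(n - 2) = 8
(n - 2) * 180 = 1440
angle = 1440 / 10
angle = 144
144 degrees


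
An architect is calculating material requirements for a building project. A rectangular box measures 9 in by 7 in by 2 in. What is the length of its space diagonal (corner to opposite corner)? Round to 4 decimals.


Shape: rectangular box (space diagonal)
l = 9 in, w = 7 in, h = 2 in
Visualize: the diagonal of the base, then a right triangle with that diagonal and the height.
Formula: d = sqrt(l^2 + w^2 + h^2)
l^2 + w^2 + h^2 = 81 + 49 + 4 = 134
d = sqrt(134)
d = 11.5758
11.5758 in


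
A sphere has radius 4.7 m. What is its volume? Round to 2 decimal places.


Shape: sphere
Radius r = 4.7 m
Formula: V = (4/3) * pi * r^3
r^3 = 103.823
(4/3) * 103.823 = 138.430667
V = 138.430667 * pi
V = 434.89
434.89 m^3


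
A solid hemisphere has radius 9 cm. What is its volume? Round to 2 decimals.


Shape: hemisphere (half of a sphere)
Radius r = 9 cm
Formula: V = (1/2) * (4/3) * pi * r^3 = (2/3) * pi * r^3
r^3 = 729
(2/3) * 729 = 486
V = 486 * pi
V = 1526.81
1526.81 cm^3


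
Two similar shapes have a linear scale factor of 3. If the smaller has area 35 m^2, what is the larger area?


Linear scale factor k = 3
Original area = 35 m^2
Rule: under a linear scaling by k, areas scale by k^2.
k^2 = 3^2 = 9
New area = 35 * 9
New area = 315
315 m^2


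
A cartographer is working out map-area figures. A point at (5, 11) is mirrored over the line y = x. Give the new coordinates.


Transformation: reflection
Original point: (5, 11)
Rule for reflection over y = x: (x, y) -> (y, x)
Apply: (5, 11) -> (11, 5)
(11, 5)


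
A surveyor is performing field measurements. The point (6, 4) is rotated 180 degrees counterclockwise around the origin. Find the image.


Transformation: rotation about the origin
Original point: (6, 4)
Rule for 180 deg: (x, y) -> (-x, -y)
Apply: (6, 4) -> (-6, -4)
(-6, -4)


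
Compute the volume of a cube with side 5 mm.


Shape: cube
Side s = 5 mm
Formula: V = s^3
V = 5 * 5 * 5
V = 25 * 5
V = 125
125 mm^3


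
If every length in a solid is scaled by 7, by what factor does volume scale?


Linear scale factor k = 7
Rule: under a linear scaling by k, volumes scale by k^3.
k^3 = 7 * 7 * 7
k^3 = 49 * 7
k^3 = 343
Volume scales by a factor of 343.
343 (dimensionless)


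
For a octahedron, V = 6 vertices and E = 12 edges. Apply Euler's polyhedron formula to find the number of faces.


Polyhedron: octahedron
Euler's formula for convex polyhedra: V - E + F = 2
Given: V = 6 vertices and E = 12 edges
Solve for F:
F = 2 + E - V = 2 + 12 - 6 = 8
8 faces


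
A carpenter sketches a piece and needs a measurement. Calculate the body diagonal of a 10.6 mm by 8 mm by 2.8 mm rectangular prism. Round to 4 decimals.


Shape: rectangular box (space diagonal)
l = 10.6 mm, w = 8 mm, h = 2.8 mm
Visualize: the diagonal of the base, then a right triangle with that diagonal and the height.
Formula: d = sqrt(l^2 + w^2 + h^2)
l^2 + w^2 + h^2 = 112.36 + 64 + 7.84 = 184.2
d = sqrt(184.2)
d = 13.572
13.572 mm


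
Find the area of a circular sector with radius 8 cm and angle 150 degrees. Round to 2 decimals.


Shape: circular sector
Radius r = 8 cm, Angle = 150 degrees
Formula: A = (angle/360) * pi * r^2
r^2 = 64
Fraction of circle = 150/360
A = (150/360) * pi * 64
A = 26.666667 * pi
A = 83.78
83.78 cm^2


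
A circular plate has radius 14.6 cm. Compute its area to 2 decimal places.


Shape: circle
Radius r = 14.6 cm
Formula: A = pi * r^2
r^2 = 14.6^2 = 213.16
A = pi * 213.16
A = 669.66
669.66 cm^2


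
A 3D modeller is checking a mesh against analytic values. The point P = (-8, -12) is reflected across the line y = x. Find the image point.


Transformation: reflection
Original point: (-8, -12)
Rule for reflection over y = x: (x, y) -> (y, x)
Apply: (-8, -12) -> (-12, -8)
(-12, -8)


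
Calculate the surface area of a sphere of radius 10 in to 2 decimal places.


Shape: sphere
Radius r = 10 in
Formula: SA = 4 * pi * r^2
r^2 = 100
SA = 4 * pi * 100
SA = 400 * pi
SA = 1256.64
1256.64 in^2


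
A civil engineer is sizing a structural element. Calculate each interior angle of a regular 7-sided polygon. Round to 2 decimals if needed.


Shape: regular heptagon (7 sides)
Formula: interior angle = (n - 2) * 180 / n
(n - 2) = 5
(n - 2) * 180 = 900
angle = 900 / 7
angle = 128.57
128.57 degrees


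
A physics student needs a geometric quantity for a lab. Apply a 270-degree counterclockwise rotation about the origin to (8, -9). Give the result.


Transformation: rotation about the origin
Original point: (8, -9)
Rule for 270 deg counterclockwise: (x, y) -> (y, -x)
Apply: (8, -9) -> (-9, -8)
(-9, -8)


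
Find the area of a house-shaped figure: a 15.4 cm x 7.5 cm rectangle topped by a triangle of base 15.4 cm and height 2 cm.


Composite shape: rectangle + triangle
Rectangle area = 15.4 * 7.5 = 115.5
Triangle area = 0.5 * 15.4 * 2 = 15.4
Total = 115.5 + 15.4
Total = 130.9
130.9 cm^2


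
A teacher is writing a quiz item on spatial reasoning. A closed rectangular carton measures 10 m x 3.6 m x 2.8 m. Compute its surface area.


Shape: rectangular prism
l = 10 m, w = 3.6 m, h = 2.8 m
Formula: SA = 2(lw + lh + wh)
lw = 36, lh = 28, wh = 10.08
lw + lh + wh = 74.08
SA = 2 * 74.08
SA = 148.16
148.16 m^2


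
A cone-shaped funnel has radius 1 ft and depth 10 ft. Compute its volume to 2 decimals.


Shape: cone
Radius r = 1 ft, Height h = 10 ft
Formula: V = (1/3) * pi * r^2 * h
r^2 = 1
pi * r^2 * h = pi * 1 * 10 = 10 * pi
V = 10 * pi / 3
V = 10.47
10.47 ft^3


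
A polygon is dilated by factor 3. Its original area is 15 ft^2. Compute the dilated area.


Linear scale factor k = 3
Original area = 15 ft^2
Rule: under a linear scaling by k, areas scale by k^2.
k^2 = 3^2 = 9
New area = 15 * 9
New area = 135
135 ft^2


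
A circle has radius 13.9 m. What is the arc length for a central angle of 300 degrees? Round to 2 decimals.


Shape: circular arc
Radius r = 13.9 m, Angle = 300 degrees
Formula: L = (angle/360) * 2 * pi * r
2 * pi * r = 27.8 * pi
L = (300/360) * 27.8 * pi
L = 23.166667 * pi
L = 72.78
72.78 m


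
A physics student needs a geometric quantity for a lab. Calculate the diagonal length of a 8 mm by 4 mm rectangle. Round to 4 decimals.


Shape: rectangle (diagonal via Pythagoras)
Sides: 8 mm and 4 mm
Formula: d = sqrt(l^2 + w^2)
l^2 = 64, w^2 = 16
l^2 + w^2 = 80
d = sqrt(80)
d = 8.9443
8.9443 mm


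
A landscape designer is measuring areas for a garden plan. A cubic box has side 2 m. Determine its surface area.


Shape: cube
Side s = 2 m
A cube has 6 square faces.
Formula: SA = 6 * s^2
s^2 = 4
SA = 6 * 4
SA = 24
24 m^2


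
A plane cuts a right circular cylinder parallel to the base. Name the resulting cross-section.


Solid: right circular cylinder
Cutting plane: parallel to the base
Visualize the intersection of the plane with the solid's surface.
The boundary of the cut region is a circle.
circle


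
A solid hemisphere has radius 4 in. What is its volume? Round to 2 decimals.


Shape: hemisphere (half of a sphere)
Radius r = 4 in
Formula: V = (1/2) * (4/3) * pi * r^3 = (2/3) * pi * r^3
r^3 = 64
(2/3) * 64 = 42.666667
V = 42.666667 * pi
V = 134.04
134.04 in^3


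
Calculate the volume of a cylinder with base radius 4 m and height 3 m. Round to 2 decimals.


Shape: cylinder
Radius r = 4 m, Height h = 3 m
Formula: V = pi * r^2 * h
r^2 = 16
V = pi * 16 * 3
V = 48 * pi
V = 150.8
150.8 m^3


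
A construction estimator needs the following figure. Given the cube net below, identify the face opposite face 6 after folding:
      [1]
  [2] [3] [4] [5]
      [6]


Net: cross layout. Take square 3 as the base (bottom).
Fold the four squares in the horizontal row up around 3: 2 -> left, 4 -> right, 5 wraps to the top.
Fold 1 and 6 up from 3: 1 -> back, 6 -> front.
Opposite pairs are therefore: (1, 6), (2, 4), (3, 5).
Face 6 is opposite face 1.
face 1


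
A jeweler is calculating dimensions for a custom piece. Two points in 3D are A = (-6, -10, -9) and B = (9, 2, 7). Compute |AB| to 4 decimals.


3D distance between two points
P1 = (-6, -10, -9), P2 = (9, 2, 7)
Formula: d = sqrt((x2-x1)^2 + (y2-y1)^2 + (z2-z1)^2)
dx = 9 - -6 = 15
dy = 2 - -10 = 12
dz = 7 - -9 = 16
dx^2 + dy^2 + dz^2 = 225 + 144 + 256 = 625
d = sqrt(625)
d = 25.0
25 units


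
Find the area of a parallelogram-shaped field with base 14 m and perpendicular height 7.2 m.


Shape: parallelogram
Base b = 14 m, Height h = 7.2 m
Formula: A = b * h
A = 14 * 7.2
A = 100.8
100.8 m^2


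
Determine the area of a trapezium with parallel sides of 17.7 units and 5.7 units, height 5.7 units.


Shape: trapezoid
Parallel sides a = 17.7 units, b = 5.7 units; Height h = 5.7 units
Formula: A = (a + b) * h / 2
a + b = 17.7 + 5.7 = 23.4
A = 23.4 * 5.7 / 2
A = 133.38 / 2
A = 66.69
66.69 units^2


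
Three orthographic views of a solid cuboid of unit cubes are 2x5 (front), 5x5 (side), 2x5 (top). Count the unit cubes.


Orthographic views of a solid rectangular block:
Front view 2 x 5 -> length = 2, height = 5
Side view 5 x 5 -> width = 5, height = 5 (consistent)
Top view 2 x 5 -> confirms length = 2, width = 5
The block is 2 x 5 x 5.
Total unit cubes = 2 * 5 * 5 = 50
50 unit cubes


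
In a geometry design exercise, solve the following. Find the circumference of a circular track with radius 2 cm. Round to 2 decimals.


Shape: circle
Radius r = 2 cm
Formula: C = 2 * pi * r
C = 2 * pi * 2
C = 4 * pi
C = 12.57
12.57 cm


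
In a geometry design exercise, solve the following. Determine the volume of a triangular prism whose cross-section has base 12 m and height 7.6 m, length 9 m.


Shape: triangular prism
Triangle base = 12 m, triangle height = 7.6 m, prism length L = 9 m
Formula: V = (1/2 * b * h_tri) * L
Cross-section area = 0.5 * 12 * 7.6 = 45.6
V = 45.6 * 9
V = 410.4
410.4 m^3


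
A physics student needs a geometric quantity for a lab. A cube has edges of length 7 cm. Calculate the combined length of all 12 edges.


Shape: cube
Side s = 7 cm
A cube has 12 edges, all equal.
Formula: total edge length = 12 * s
Total = 12 * 7
Total = 84
84 cm


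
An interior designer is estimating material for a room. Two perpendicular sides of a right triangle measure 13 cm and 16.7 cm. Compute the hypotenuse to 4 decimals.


Shape: right triangle
Legs a = 13 cm, b = 16.7 cm
Formula: c = sqrt(a^2 + b^2)
a^2 = 169, b^2 = 278.89
a^2 + b^2 = 447.89
c = sqrt(447.89)
c = 21.1634
21.1634 cm


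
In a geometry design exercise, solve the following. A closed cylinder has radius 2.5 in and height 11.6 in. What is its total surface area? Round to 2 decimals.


Shape: closed cylinder
Radius r = 2.5 in, Height h = 11.6 in
Formula: SA = 2*pi*r^2 + 2*pi*r*h = 2*pi*r*(r + h)
r + h = 14.1
2 * r * (r + h) = 2 * 2.5 * 14.1 = 70.5
SA = 70.5 * pi
SA = 221.48
221.48 in^2


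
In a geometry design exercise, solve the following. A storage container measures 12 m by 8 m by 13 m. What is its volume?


Shape: rectangular prism
l = 12 m, w = 8 m, h = 13 m
Formula: V = l * w * h
V = 12 * 8 * 13
V = 96 * 13
V = 1248
1248 m^3


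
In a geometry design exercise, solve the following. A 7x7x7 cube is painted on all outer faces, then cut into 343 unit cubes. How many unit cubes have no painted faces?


Large cube: 7 x 7 x 7, cut into unit cubes.
n = 7, so n - 2 = 5
Unpainted cubes form the interior (n - 2)^3 block.
(n - 2)^3 = 5^3 = 125
125 unit cubes


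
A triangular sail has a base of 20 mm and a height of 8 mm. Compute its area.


Shape: triangle
Base b = 20 mm, Height h = 8 mm
Formula: A = (1/2) * b * h
A = 0.5 * 20 * 8
A = 0.5 * 160
A = 80
80 mm^2


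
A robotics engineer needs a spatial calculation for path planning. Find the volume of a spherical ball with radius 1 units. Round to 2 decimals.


Shape: sphere
Radius r = 1 units
Formula: V = (4/3) * pi * r^3
r^3 = 1
(4/3) * 1 = 1.333333
V = 1.333333 * pi
V = 4.19
4.19 units^3


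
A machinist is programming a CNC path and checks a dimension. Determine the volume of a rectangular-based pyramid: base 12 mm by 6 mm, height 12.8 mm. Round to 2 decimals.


Shape: rectangular pyramid
Base: 12 mm x 6 mm, Height h = 12.8 mm
Formula: V = (1/3) * base_area * h
base_area = 12 * 6 = 72
base_area * h = 72 * 12.8 = 921.6
V = 921.6 / 3
V = 307.2
307.2 mm^3


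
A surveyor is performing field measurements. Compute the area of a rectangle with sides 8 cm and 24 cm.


Shape: rectangle
Length l = 8 cm, Width w = 24 cm
Formula: A = l * w
A = 8 * 24
A = 192
192 cm^2


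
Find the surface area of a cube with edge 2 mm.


Shape: cube
Side s = 2 mm
A cube has 6 square faces.
Formula: SA = 6 * s^2
s^2 = 4
SA = 6 * 4
SA = 24
24 mm^2


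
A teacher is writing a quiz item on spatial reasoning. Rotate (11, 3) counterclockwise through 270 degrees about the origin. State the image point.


Transformation: rotation about the origin
Original point: (11, 3)
Rule for 270 deg counterclockwise: (x, y) -> (y, -x)
Apply: (11, 3) -> (3, -11)
(3, -11)


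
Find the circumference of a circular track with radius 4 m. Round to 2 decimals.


Shape: circle
Radius r = 4 m
Formula: C = 2 * pi * r
C = 2 * pi * 4
C = 8 * pi
C = 25.13
25.13 m


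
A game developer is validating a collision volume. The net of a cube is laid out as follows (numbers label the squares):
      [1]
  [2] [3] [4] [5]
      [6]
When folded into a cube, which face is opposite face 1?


Net: cross layout. Take square 3 as the base (bottom).
Fold the four squares in the horizontal row up around 3: 2 -> left, 4 -> right, 5 wraps to the top.
Fold 1 and 6 up from 3: 1 -> back, 6 -> front.
Opposite pairs are therefore: (1, 6), (2, 4), (3, 5).
Face 1 is opposite face 6.
face 6


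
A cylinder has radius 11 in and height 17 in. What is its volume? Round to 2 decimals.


Shape: cylinder
Radius r = 11 in, Height h = 17 in
Formula: V = pi * r^2 * h
r^2 = 121
V = pi * 121 * 17
V = 2057 * pi
V = 6462.26
6462.26 in^3


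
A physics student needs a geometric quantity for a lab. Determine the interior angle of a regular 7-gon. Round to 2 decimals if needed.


Shape: regular heptagon (7 sides)
Formula: interior angle = (n - 2) * 180 / n
(n - 2) = 5
(n - 2) * 180 = 900
angle = 900 / 7
angle = 128.57
128.57 degrees


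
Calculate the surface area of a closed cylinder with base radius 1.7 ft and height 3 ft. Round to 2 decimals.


Shape: closed cylinder
Radius r = 1.7 ft, Height h = 3 ft
Formula: SA = 2*pi*r^2 + 2*pi*r*h = 2*pi*r*(r + h)
r + h = 4.7
2 * r * (r + h) = 2 * 1.7 * 4.7 = 15.98
SA = 15.98 * pi
SA = 50.2
50.2 ft^2


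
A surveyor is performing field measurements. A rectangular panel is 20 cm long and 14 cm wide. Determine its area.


Shape: rectangle
Length l = 20 cm, Width w = 14 cm
Formula: A = l * w
A = 20 * 14
A = 280
280 cm^2


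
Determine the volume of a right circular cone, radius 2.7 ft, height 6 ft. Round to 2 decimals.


Shape: cone
Radius r = 2.7 ft, Height h = 6 ft
Formula: V = (1/3) * pi * r^2 * h
r^2 = 7.29
pi * r^2 * h = pi * 7.29 * 6 = 43.74 * pi
V = 43.74 * pi / 3
V = 45.8
45.8 ft^3


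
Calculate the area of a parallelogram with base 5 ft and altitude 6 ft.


Shape: parallelogram
Base b = 5 ft, Height h = 6 ft
Formula: A = b * h
A = 5 * 6
A = 30
30 ft^2


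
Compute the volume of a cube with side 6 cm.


Shape: cube
Side s = 6 cm
Formula: V = s^3
V = 6 * 6 * 6
V = 36 * 6
V = 216
216 cm^3


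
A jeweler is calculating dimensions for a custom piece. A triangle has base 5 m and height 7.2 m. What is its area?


Shape: triangle
Base b = 5 m, Height h = 7.2 m
Formula: A = (1/2) * b * h
A = 0.5 * 5 * 7.2
A = 0.5 * 36
A = 18
18 m^2


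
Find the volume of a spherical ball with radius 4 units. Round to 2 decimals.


Shape: sphere
Radius r = 4 units
Formula: V = (4/3) * pi * r^3
r^3 = 64
(4/3) * 64 = 85.333333
V = 85.333333 * pi
V = 268.08
268.08 units^3


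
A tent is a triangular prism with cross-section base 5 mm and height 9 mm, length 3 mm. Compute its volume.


Shape: triangular prism
Triangle base = 5 mm, triangle height = 9 mm, prism length L = 3 mm
Formula: V = (1/2 * b * h_tri) * L
Cross-section area = 0.5 * 5 * 9 = 22.5
V = 22.5 * 3
V = 67.5
67.5 mm^3


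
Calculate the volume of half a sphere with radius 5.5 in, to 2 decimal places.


Shape: hemisphere (half of a sphere)
Radius r = 5.5 in
Formula: V = (1/2) * (4/3) * pi * r^3 = (2/3) * pi * r^3
r^3 = 166.375
(2/3) * 166.375 = 110.916667
V = 110.916667 * pi
V = 348.45
348.45 in^3


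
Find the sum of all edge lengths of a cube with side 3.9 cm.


Shape: cube
Side s = 3.9 cm
A cube has 12 edges, all equal.
Formula: total edge length = 12 * s
Total = 12 * 3.9
Total = 46.8
46.8 cm


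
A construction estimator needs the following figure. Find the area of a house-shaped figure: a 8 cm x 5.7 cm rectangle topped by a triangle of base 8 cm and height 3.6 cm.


Composite shape: rectangle + triangle
Rectangle area = 8 * 5.7 = 45.6
Triangle area = 0.5 * 8 * 3.6 = 14.4
Total = 45.6 + 14.4
Total = 60
60 cm^2


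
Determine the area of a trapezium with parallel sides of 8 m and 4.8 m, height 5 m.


Shape: trapezoid
Parallel sides a = 8 m, b = 4.8 m; Height h = 5 m
Formula: A = (a + b) * h / 2
a + b = 8 + 4.8 = 12.8
A = 12.8 * 5 / 2
A = 64 / 2
A = 32
32 m^2


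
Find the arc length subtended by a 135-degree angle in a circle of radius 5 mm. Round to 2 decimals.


Shape: circular arc
Radius r = 5 mm, Angle = 135 degrees
Formula: L = (angle/360) * 2 * pi * r
2 * pi * r = 10 * pi
L = (135/360) * 10 * pi
L = 3.75 * pi
L = 11.78
11.78 mm


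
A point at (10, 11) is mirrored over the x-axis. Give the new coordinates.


Transformation: reflection
Original point: (10, 11)
Rule for reflection over the x-axis: (x, y) -> (x, -y)
Apply: (10, 11) -> (10, -11)
(10, -11)


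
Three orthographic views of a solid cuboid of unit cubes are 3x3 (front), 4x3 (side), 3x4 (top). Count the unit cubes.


Orthographic views of a solid rectangular block:
Front view 3 x 3 -> length = 3, height = 3
Side view 4 x 3 -> width = 4, height = 3 (consistent)
Top view 3 x 4 -> confirms length = 3, width = 4
The block is 3 x 4 x 3.
Total unit cubes = 3 * 4 * 3 = 36
36 unit cubes


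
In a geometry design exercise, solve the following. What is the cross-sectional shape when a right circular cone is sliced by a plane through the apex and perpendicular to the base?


Solid: right circular cone
Cutting plane: through the apex and perpendicular to the base
Visualize the intersection of the plane with the solid's surface.
The boundary of the cut region is a isosceles triangle.
isosceles triangle


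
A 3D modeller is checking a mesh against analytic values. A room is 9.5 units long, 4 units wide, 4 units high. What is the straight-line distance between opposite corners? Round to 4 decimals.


Shape: rectangular box (space diagonal)
l = 9.5 units, w = 4 units, h = 4 units
Visualize: the diagonal of the base, then a right triangle with that diagonal and the height.
Formula: d = sqrt(l^2 + w^2 + h^2)
l^2 + w^2 + h^2 = 90.25 + 16 + 16 = 122.25
d = sqrt(122.25)
d = 11.0567
11.0567 units


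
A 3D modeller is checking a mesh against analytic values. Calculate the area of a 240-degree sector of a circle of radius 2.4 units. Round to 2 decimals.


Shape: circular sector
Radius r = 2.4 units, Angle = 240 degrees
Formula: A = (angle/360) * pi * r^2
r^2 = 5.76
Fraction of circle = 240/360
A = (240/360) * pi * 5.76
A = 3.84 * pi
A = 12.06
12.06 units^2


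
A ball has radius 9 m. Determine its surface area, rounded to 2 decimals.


Shape: sphere
Radius r = 9 m
Formula: SA = 4 * pi * r^2
r^2 = 81
SA = 4 * pi * 81
SA = 324 * pi
SA = 1017.88
1017.88 m^2


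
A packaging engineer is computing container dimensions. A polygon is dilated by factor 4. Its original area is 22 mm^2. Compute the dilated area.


Linear scale factor k = 4
Original area = 22 mm^2
Rule: under a linear scaling by k, areas scale by k^2.
k^2 = 4^2 = 16
New area = 22 * 16
New area = 352
352 mm^2


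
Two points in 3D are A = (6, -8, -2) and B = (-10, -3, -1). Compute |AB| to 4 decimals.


3D distance between two points
P1 = (6, -8, -2), P2 = (-10, -3, -1)
Formula: d = sqrt((x2-x1)^2 + (y2-y1)^2 + (z2-z1)^2)
dx = -10 - 6 = -16
dy = -3 - -8 = 5
dz = -1 - -2 = 1
dx^2 + dy^2 + dz^2 = 256 + 25 + 1 = 282
d = sqrt(282)
d = 16.7929
16.7929 units


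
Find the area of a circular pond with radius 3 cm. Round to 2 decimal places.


Shape: circle
Radius r = 3 cm
Formula: A = pi * r^2
r^2 = 3^2 = 9
A = pi * 9
A = 28.27
28.27 cm^2


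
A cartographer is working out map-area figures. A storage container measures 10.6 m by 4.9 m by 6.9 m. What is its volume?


Shape: rectangular prism
l = 10.6 m, w = 4.9 m, h = 6.9 m
Formula: V = l * w * h
V = 10.6 * 4.9 * 6.9
V = 51.94 * 6.9
V = 358.386
358.386 m^3


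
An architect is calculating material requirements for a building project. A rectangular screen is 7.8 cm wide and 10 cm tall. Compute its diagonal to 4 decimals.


Shape: rectangle (diagonal via Pythagoras)
Sides: 7.8 cm and 10 cm
Formula: d = sqrt(l^2 + w^2)
l^2 = 60.84, w^2 = 100
l^2 + w^2 = 160.84
d = sqrt(160.84)
d = 12.6823
12.6823 cm


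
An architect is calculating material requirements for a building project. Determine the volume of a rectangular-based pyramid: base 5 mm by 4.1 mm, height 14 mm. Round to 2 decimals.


Shape: rectangular pyramid
Base: 5 mm x 4.1 mm, Height h = 14 mm
Formula: V = (1/3) * base_area * h
base_area = 5 * 4.1 = 20.5
base_area * h = 20.5 * 14 = 287
V = 287 / 3
V = 95.67
95.67 mm^3


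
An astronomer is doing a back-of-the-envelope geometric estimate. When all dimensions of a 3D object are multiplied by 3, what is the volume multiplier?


Linear scale factor k = 3
Rule: under a linear scaling by k, volumes scale by k^3.
k^3 = 3 * 3 * 3
k^3 = 9 * 3
k^3 = 27
Volume scales by a factor of 27.
27 (dimensionless)


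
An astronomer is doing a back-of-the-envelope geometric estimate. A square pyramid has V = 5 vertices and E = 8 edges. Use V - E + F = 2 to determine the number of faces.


Polyhedron: square pyramid
Euler's formula for convex polyhedra: V - E + F = 2
Given: V = 5 vertices and E = 8 edges
Solve for F:
F = 2 + E - V = 2 + 8 - 5 = 5
5 faces


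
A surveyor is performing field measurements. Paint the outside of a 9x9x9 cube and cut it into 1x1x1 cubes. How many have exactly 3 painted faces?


Large cube: 9 x 9 x 9, cut into unit cubes.
Cubes with 3 painted faces are at the corners. A cube always has 8 corners.
Count = 8
8 unit cubes


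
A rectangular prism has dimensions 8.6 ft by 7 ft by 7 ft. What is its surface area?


Shape: rectangular prism
l = 8.6 ft, w = 7 ft, h = 7 ft
Formula: SA = 2(lw + lh + wh)
lw = 60.2, lh = 60.2, wh = 49
lw + lh + wh = 169.4
SA = 2 * 169.4
SA = 338.8
338.8 ft^2


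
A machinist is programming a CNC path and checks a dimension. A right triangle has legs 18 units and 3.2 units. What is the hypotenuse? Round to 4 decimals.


Shape: right triangle
Legs a = 18 units, b = 3.2 units
Formula: c = sqrt(a^2 + b^2)
a^2 = 324, b^2 = 10.24
a^2 + b^2 = 334.24
c = sqrt(334.24)
c = 18.2822
18.2822 units


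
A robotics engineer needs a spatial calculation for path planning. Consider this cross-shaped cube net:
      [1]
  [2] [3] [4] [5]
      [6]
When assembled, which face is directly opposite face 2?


Net: cross layout. Take square 3 as the base (bottom).
Fold the four squares in the horizontal row up around 3: 2 -> left, 4 -> right, 5 wraps to the top.
Fold 1 and 6 up from 3: 1 -> back, 6 -> front.
Opposite pairs are therefore: (1, 6), (2, 4), (3, 5).
Face 2 is opposite face 4.
face 4
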